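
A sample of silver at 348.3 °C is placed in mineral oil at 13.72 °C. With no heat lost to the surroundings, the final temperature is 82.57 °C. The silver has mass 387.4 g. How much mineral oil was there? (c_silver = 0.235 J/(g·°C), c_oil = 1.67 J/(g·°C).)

m ≈ 210 g

Conservation of energy gives ΣQ = 0:
387.4×0.235×(82.57 − 348.3) + m×1.67×(82.57 − 13.72) = 0
114.98 m = 24192
m = 24192/114.98 ≈ 210.4 g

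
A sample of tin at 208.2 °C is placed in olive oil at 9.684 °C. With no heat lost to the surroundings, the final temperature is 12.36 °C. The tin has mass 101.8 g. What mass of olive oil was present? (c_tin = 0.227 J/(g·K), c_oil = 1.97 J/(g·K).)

m ≈ 858 g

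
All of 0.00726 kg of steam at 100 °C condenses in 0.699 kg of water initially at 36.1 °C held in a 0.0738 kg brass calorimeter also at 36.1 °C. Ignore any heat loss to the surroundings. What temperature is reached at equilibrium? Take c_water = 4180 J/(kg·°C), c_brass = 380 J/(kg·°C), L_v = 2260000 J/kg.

T_f ≈ 42.3 °C

Net heat exchanged in the isolated system is zero:
condense steam: −0.00726×2260000 = −16408; condensate cools 100→T: 0.00726×4180×(T − 100) = 30.35(T − 100); water warms: 0.699×4180×(T − 36.1) = 2921.8(T − 36.1); brass cup: 0.0738×380×(T − 36.1) = 28.04(T − 36.1)
2980.2 T = 16408 + 3034.7 + 106490 = 125932
T ≈ 42.26 °C, under the boiling point, so the assumption holds.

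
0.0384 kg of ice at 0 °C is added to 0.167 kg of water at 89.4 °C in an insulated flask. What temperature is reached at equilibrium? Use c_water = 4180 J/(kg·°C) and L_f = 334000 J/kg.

Taking heat into each body as positive, Σ m c ΔT = 0:
fusion: m_ice L_f = 0.0384×334000 = 12826
  meltwater 0→T: 0.0384×4180×T = 160.51 T
  water: 698.06(T − 89.4)
858.57 T = 62407 − 12826 = 49581
T ≈ 57.75 °C (positive, so assuming full melt was valid).

T_f ≈ 57.7 °C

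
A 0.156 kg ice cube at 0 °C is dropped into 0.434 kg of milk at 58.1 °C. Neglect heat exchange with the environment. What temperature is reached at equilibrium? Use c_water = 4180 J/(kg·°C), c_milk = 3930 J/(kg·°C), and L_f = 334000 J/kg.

T_f ≈ 19.9 °C

Sum of m c ΔT and latent-heat terms is zero:
fusion: m_ice L_f = 0.156×334000 = 52104
  warm the meltwater: 652.08 T
  milk: 1705.6(T − 58.1)
2357.7 T = 99097 − 52104 = 46993
T ≈ 19.93 °C — above 0 °C, consistent with complete melting.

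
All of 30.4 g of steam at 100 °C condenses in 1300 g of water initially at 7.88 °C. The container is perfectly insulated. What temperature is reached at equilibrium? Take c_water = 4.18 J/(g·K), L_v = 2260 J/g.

Taking heat into each body as positive, Σ m c ΔT = 0:
condense steam: −30.4×2260 = −68704
  condensed water 100 °C→T: 127.07(T − 100)
  water warms: 1300×4.18×(T − 7.88) = 5434(T − 7.88)
5561.1 T = 68704 + 12707 + 42820 = 124231
T ≈ 22.34 °C — below 100 °C, confirming all the steam condensed.

T_f ≈ 22.3 °C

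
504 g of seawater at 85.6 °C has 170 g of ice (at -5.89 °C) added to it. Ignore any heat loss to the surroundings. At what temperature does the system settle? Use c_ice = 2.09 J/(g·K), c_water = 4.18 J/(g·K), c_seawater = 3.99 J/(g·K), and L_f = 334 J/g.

T_f ≈ 41.6 °C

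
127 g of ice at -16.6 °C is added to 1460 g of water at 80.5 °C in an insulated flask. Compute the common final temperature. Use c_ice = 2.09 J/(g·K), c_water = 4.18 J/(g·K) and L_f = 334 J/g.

T_f ≈ 67.0 °C

Heat gained plus heat lost sum to zero:
ice -16.6→0 °C: 127×2.09×16.6 = 4406.1; melt ice: 127×334 = 42418; warm the meltwater: 530.86 T; water: 6102.8(T − 80.5)
6633.7 T = 491275 − 46824 = 444451
T ≈ 67.00 °C (positive, so assuming full melt was valid).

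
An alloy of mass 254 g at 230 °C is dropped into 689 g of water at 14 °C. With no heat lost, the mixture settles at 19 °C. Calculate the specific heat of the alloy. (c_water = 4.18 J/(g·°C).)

Setting the total heat transfer to zero:
254×c×(19 − 230) + 689×4.18×(19 − 14) = 0
-53594 c = -14400
c = -14400/-53594 ≈ 0.2687 J/(g·°C)

c ≈ 0.269 J/(g·°C)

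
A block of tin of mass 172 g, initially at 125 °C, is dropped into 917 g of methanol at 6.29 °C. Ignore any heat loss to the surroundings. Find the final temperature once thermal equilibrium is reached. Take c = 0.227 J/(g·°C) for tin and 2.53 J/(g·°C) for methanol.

Heat gained plus heat lost sum to zero:
172*0.227*(T − 125) + 917*2.53*(T − 6.29) = 0
39.04(T − 125) + 2320(T − 6.29) = 0
(39.04 + 2320) T = 39.04*125 + 2320*6.29
T ≈ 8.25 °C

T_f ≈ 8.3 °C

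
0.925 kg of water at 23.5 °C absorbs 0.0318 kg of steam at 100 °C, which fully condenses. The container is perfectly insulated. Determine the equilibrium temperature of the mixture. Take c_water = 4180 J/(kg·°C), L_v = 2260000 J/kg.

Taking heat into each body as positive, Σ m c ΔT = 0:
condense steam: −0.0318·2260000 = −71868; condensate cools 100→T: 0.0318·4180·(T − 100) = 132.92(T − 100); water warms: 0.925·4180·(T − 23.5) = 3866.5(T − 23.5)
3999.4 T = 71868 + 13292 + 90863 = 176023
T ≈ 44.01 °C, under the boiling point, so the assumption holds.

T_f ≈ 44.0 °C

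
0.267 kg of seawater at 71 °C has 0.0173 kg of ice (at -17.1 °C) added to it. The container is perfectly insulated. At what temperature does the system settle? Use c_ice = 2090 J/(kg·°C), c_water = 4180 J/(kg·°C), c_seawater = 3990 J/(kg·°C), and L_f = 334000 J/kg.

T_f ≈ 60.9 °C

Energy balance with sensible and latent terms:
warm ice to 0 °C: 0.0173×2090×(0 − (-17.1)) = 618.28
  fusion: m_ice L_f = 0.0173×334000 = 5778.2
  warm the meltwater: 72.31 T
  seawater: 1065.3(T − 71)
1137.6 T = 75638 − 6396.5 = 69242
T ≈ 60.86 °C (positive, so assuming full melt was valid).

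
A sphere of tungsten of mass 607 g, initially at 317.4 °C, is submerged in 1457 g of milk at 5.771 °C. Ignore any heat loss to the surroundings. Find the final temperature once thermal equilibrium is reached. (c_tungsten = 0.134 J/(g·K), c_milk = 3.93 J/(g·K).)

T_f ≈ 10.1 °C

|Q_tungsten| = |Q_milk|:
607×0.134×(317.4 − T) = 1457×3.93×(T − 5.771)
81.34(317.4 − T) = 5726(T − 5.771)
5807.3 T = 58861  ⇒  T ≈ 10.14 °C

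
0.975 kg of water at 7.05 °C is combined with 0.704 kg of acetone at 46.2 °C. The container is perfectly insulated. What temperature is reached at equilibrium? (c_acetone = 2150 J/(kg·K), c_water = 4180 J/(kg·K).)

T_f = Σ m_i c_i T_i / Σ m_i c_i:
T_f = (1513.6·46.2 + 4075.5·7.05) / (1513.6 + 4075.5)
    = 98661 / 5589.1 ≈ 17.65 °C

T_f ≈ 17.7 °C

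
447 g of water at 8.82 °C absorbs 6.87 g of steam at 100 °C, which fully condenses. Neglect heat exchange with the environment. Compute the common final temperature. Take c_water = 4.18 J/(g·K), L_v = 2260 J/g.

T_f ≈ 18.4 °C

Heat gained plus heat lost sum to zero:
condense steam: −6.87×2260 = −15526; condensate cools 100→T: 6.87×4.18×(T − 100) = 28.72(T − 100); water warms: 447×4.18×(T − 8.82) = 1868.5(T − 8.82)
1897.2 T = 15526 + 2871.7 + 16480 = 34878
T ≈ 18.38 °C (< 100 °C, so full condensation is consistent).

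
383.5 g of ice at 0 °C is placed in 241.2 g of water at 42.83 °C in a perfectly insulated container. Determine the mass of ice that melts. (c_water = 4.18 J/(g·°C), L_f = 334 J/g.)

Cooling the water to 0 °C releases 241.2·4.18·42.83 = 43182 J.
Melting all 383.5 g of ice would need 383.5·334 = 128089 J.
Since 43182 < 128089 J, not all the ice melts; equilibrium is at 0 °C.
Mass melted = 43182/334 ≈ 129.3 g.

m_melted ≈ 129 g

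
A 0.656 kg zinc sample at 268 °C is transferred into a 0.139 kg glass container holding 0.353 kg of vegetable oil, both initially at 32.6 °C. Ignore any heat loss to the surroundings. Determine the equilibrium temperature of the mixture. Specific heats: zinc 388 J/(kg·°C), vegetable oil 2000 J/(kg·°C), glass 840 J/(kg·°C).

T_f is the heat-capacity-weighted average of the initial temperatures:
T_f = (254.53×268 + 706×32.6 + 116.76×32.6) / (254.53 + 706 + 116.76)
    = 95035 / 1077.3 ≈ 88.22 °C

T_f ≈ 88.2 °C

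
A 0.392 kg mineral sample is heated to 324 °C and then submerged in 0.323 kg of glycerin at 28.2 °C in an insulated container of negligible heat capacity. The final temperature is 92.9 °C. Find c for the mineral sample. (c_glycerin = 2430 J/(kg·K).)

c ≈ 561 J/(kg·K)

Let T be the final temperature. ΣQ_i = 0:
0.392×c×(92.9 − 324) + 0.323×2430×(92.9 − 28.2) = 0
-90.59 c = -50782
c = -50782/-90.59 ≈ 560.6 J/(kg·K)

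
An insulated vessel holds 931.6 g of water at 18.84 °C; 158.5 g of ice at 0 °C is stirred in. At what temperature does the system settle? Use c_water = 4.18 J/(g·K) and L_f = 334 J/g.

T_f ≈ 4.5 °C

Heat gained plus heat lost sum to zero:
latent heat to melt: 158.5·334 = 52939
  meltwater 0→T: 158.5·4.18·T = 662.53 T
  water: 3894.1(T − 18.84)
4556.6 T = 73365 − 52939 = 20426
T ≈ 4.48 °C. Since T > 0 °C, the all-ice-melts assumption holds.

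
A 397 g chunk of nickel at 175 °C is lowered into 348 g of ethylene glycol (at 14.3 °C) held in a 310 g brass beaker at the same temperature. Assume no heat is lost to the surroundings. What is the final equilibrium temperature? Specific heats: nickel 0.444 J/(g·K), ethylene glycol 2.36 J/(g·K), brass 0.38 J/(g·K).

T_f ≈ 39.7 °C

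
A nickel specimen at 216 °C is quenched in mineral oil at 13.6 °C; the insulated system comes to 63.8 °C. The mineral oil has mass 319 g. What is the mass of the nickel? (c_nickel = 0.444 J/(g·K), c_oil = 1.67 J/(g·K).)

m ≈ 396 g

|Q_nickel| = |Q_oil|:
m·0.444·(216 − 63.8) = 319·1.67·(63.8 − 13.6)
67.58 m = 26743  ⇒  m ≈ 395.7 g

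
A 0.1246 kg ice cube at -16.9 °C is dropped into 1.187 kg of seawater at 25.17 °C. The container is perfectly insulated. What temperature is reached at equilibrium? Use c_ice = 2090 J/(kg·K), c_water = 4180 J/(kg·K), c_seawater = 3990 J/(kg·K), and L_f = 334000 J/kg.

T_f ≈ 13.9 °C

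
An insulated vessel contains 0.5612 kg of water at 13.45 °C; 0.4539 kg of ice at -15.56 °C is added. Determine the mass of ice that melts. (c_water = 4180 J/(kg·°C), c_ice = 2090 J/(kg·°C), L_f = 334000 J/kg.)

m_melted ≈ 0.0503 kg

Cooling the water to 0 °C releases 0.5612·4180·13.45 = 31551 J.
Of that, 0.4539·2090·15.56 = 14761 J goes to bring the ice to 0 °C, leaving 16790 J.
Melting all 0.4539 kg of ice would need 0.4539·334000 = 151603 J.
Since 16790 < 151603 J, not all the ice melts; equilibrium is at 0 °C.
m_melted·334000 = 16790  ⇒  m_melted ≈ 0.05027 kg.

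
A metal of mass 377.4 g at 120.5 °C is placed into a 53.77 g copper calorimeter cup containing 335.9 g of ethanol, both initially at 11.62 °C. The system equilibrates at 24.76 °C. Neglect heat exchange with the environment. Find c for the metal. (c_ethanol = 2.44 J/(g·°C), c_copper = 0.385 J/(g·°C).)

c ≈ 0.306 J/(g·°C)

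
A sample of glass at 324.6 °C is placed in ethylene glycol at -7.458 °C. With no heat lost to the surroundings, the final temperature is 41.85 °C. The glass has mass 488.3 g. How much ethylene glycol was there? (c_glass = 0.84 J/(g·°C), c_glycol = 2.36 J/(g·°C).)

m ≈ 997 g

Energy conservation, ΣQ = 0:
488.3·0.84·(41.85 − 324.6) + m·2.36·(41.85 − (-7.458)) = 0
116.37 m = 115976
m = 115976/116.37 ≈ 996.6 g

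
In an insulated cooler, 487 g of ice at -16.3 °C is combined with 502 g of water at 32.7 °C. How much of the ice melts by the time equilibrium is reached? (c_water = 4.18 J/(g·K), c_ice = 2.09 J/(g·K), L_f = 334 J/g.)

Water can give up m c ΔT = 502×4.18×32.7 = 68616 J before reaching 0 °C.
Of that, 487×2.09×16.3 = 16591 J goes to bring the ice to 0 °C, leaving 52026 J.
Melting all 487 g of ice would need 487×334 = 162658 J.
52026 J < 162658 J, so only part of the ice melts and the system sits at 0 °C.
m_melted×334 = 52026  ⇒  m_melted ≈ 155.8 g.

m_melted ≈ 156 g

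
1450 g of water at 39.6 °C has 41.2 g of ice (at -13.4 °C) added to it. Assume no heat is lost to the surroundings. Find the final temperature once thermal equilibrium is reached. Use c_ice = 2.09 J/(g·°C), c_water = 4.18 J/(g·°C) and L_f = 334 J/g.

T_f ≈ 36.1 °C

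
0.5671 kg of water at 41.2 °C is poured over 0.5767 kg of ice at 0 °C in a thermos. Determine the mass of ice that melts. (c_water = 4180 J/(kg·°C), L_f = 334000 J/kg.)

m_melted ≈ 0.292 kg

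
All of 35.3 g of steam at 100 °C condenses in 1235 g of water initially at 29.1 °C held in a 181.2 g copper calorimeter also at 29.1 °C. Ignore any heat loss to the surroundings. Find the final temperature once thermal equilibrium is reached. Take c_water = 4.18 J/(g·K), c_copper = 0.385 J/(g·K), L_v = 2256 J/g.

Heat gained plus heat lost sum to zero:
latent heat released on condensation: 35.3×2256 = 79637
  condensed water 100 °C→T: 147.55(T − 100)
  water warms: 1235×4.18×(T − 29.1) = 5162.3(T − 29.1)
  copper cup: 181.2×0.385×(T − 29.1) = 69.76(T − 29.1)
5379.6 T = 79637 + 14755 + 152253 = 246645
T ≈ 45.85 °C, under the boiling point, so the assumption holds.

T_f ≈ 45.8 °C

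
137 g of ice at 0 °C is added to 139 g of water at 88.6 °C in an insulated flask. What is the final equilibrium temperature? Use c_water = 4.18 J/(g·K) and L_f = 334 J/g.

T_f ≈ 5.0 °C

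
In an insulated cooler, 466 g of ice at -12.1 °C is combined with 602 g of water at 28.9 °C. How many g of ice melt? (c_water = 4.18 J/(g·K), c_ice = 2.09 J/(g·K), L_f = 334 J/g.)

m_melted ≈ 182 g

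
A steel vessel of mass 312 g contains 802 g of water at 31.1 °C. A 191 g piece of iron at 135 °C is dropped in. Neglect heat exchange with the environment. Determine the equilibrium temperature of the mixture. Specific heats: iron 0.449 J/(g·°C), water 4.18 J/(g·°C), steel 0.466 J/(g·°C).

T_f ≈ 33.6 °C

Heat gained plus heat lost sum to zero:
191·0.449·(T − 135) + 802·4.18·(T − 31.1) + 312·0.466·(T − 31.1) = 0
3583.5 T = 120358
T = 120358 / 3583.5 = 33.6 °C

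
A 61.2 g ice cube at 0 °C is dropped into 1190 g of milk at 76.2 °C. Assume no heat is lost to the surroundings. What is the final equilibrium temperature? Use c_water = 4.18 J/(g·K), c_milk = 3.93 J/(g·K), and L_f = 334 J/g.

T_f ≈ 68.1 °C

Setting the total heat transfer to zero:
fusion: m_ice L_f = 61.2×334 = 20441
  meltwater 0→T: 61.2×4.18×T = 255.82 T
  milk cools: 1190×3.93×(T − 76.2) = 4676.7(T − 76.2)
4932.5 T = 356365 − 20441 = 335924
T ≈ 68.10 °C — above 0 °C, consistent with complete melting.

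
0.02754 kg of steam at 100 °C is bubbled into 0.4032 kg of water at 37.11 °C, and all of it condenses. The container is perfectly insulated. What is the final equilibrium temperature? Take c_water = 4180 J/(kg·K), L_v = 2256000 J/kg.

T_f ≈ 75.6 °C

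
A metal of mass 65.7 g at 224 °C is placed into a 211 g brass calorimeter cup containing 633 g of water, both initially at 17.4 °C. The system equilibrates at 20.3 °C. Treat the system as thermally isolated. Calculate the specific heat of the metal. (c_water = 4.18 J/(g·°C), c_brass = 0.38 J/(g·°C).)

c ≈ 0.591 J/(g·°C)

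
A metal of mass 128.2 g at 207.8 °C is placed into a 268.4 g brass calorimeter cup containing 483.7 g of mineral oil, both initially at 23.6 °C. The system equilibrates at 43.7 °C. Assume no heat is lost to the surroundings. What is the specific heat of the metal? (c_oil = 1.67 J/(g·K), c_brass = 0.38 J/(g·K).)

c ≈ 0.869 J/(g·K)

Conservation of energy gives ΣQ = 0:
128.2×c×(43.7 − 207.8) + 483.7×1.67×(43.7 − 23.6) + 268.4×0.38×(43.7 − 23.6) = 0
-21038 c = -18286
c = -18286/-21038 ≈ 0.8692 J/(g·K)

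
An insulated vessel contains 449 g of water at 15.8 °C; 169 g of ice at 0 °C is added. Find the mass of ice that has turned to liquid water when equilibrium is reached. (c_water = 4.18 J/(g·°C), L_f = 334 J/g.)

Cooling the water to 0 °C releases 449·4.18·15.8 = 29654 J.
To melt every bit of ice: 169·334 = 56446 J.
29654 J < 56446 J, so only part of the ice melts and the system sits at 0 °C.
m_melt = 29654 / L_f = 88.78 g.

m_melted ≈ 88.8 g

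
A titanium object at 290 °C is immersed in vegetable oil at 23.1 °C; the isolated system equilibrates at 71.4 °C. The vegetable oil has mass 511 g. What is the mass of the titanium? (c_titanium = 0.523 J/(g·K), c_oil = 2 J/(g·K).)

|Q_titanium| = |Q_oil|:
m×0.523×(290 − 71.4) = 511×2×(71.4 − 23.1)
114.33 m = 49363  ⇒  m ≈ 431.8 g

m ≈ 432 g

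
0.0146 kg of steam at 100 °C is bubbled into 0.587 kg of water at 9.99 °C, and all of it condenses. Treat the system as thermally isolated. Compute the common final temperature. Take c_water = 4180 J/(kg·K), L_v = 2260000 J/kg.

Energy conservation, ΣQ = 0:
condense steam: −0.0146×2260000 = −32996
  condensate cools 100→T: 0.0146×4180×(T − 100) = 61.03(T − 100)
  water warms: 0.587×4180×(T − 9.99) = 2453.7(T − 9.99)
2514.7 T = 32996 + 6102.8 + 24512 = 63611
T ≈ 25.30 °C — below 100 °C, confirming all the steam condensed.

T_f ≈ 25.3 °C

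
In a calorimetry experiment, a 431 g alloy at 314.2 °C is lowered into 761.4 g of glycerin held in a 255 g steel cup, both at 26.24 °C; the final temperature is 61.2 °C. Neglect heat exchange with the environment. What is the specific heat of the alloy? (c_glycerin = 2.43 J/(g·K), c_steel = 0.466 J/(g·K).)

Energy conservation, ΣQ = 0:
431×c×(61.2 − 314.2) + 761.4×2.43×(61.2 − 26.24) + 255×0.466×(61.2 − 26.24) = 0
-109043 c = -68837
c = -68837/-109043 ≈ 0.6313 J/(g·K)

c ≈ 0.631 J/(g·K)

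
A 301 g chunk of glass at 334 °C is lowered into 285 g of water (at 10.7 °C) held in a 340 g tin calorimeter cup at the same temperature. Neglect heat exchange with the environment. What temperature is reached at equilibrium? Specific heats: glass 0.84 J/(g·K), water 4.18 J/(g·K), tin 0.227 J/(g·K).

T_f ≈ 64.4 °C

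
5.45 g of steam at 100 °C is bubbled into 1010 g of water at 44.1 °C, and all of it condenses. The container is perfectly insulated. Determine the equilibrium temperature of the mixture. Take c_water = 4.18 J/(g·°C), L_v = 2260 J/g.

T_f ≈ 47.3 °C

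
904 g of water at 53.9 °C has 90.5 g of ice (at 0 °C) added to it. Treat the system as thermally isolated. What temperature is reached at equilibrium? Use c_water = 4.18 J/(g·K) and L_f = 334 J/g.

T_f ≈ 41.7 °C

Taking heat into each body as positive, Σ m c ΔT = 0:
fusion: m_ice L_f = 90.5·334 = 30227
  warm the meltwater: 378.29 T
  water cools: 904·4.18·(T − 53.9) = 3778.7(T − 53.9)
4157 T = 203673 − 30227 = 173446
T ≈ 41.72 °C. Since T > 0 °C, the all-ice-melts assumption holds.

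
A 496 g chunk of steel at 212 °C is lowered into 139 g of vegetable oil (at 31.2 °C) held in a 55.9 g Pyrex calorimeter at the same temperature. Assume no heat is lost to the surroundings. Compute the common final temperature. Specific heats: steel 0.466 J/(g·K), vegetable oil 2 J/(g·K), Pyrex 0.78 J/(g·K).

Let T be the final temperature. ΣQ_i = 0:
496*0.466*(T − 212) + 139*2*(T − 31.2) + 55.9*0.78*(T − 31.2) = 0
231.14(T − 212) + 278(T − 31.2) + 43.6(T − 31.2) = 0
(231.14 + 278 + 43.6) T = 231.14*212 + 278*31.2 + 43.6*31.2
T = 59035 / 552.74 = 107 °C

T_f ≈ 106.8 °C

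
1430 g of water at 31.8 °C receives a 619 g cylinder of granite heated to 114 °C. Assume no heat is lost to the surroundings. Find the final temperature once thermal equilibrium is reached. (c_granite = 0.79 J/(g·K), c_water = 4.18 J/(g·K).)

T_f ≈ 38.0 °C

Taking heat into each body as positive, Σ m c ΔT = 0:
619·0.79·(T − 114) + 1430·4.18·(T − 31.8) = 0
(489.01 + 5977.4) T = 489.01·114 + 5977.4·31.8
T ≈ 38.02 °C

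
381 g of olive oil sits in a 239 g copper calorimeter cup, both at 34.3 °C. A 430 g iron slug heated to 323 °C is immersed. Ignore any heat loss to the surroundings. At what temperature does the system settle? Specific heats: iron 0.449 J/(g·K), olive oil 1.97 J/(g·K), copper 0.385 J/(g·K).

Conservation of energy gives ΣQ = 0:
430·0.449·(T − 323) + 381·1.97·(T − 34.3) + 239·0.385·(T − 34.3) = 0
(193.07 + 750.57 + 92.02) T = 193.07·323 + 750.57·34.3 + 92.02·34.3
T ≈ 88.12 °C

T_f ≈ 88.1 °C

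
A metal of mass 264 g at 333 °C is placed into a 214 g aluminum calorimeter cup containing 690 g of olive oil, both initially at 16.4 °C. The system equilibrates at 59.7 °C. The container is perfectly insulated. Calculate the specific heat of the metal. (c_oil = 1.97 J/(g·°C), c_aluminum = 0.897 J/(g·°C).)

Setting the total heat transfer to zero:
264·c·(59.7 − 333) + 690·1.97·(59.7 − 16.4) + 214·0.897·(59.7 − 16.4) = 0
-72151 c = -67169
c = -67169/-72151 ≈ 0.931 J/(g·°C)

c ≈ 0.931 J/(g·°C)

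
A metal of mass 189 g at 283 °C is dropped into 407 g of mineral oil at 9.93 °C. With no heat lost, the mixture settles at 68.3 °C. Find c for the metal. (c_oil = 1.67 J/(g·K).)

m_s c (T_s − T_f) = m_oil c_oil (T_f − T_0):
189·c·(283 − 68.3) = 407·1.67·(68.3 − 9.93)
40578 c = 39674  ⇒  c ≈ 0.9777 J/(g·K)

c ≈ 0.978 J/(g·K)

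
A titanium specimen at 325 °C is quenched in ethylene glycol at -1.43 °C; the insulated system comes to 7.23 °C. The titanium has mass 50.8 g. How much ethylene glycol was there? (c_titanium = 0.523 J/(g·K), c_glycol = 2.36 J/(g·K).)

m ≈ 413 g

Let T be the final temperature. ΣQ_i = 0:
50.8×0.523×(7.23 − 325) + m×2.36×(7.23 − (-1.43)) = 0
20.44 m = 8442.6
m = 8442.6/20.44 ≈ 413.1 g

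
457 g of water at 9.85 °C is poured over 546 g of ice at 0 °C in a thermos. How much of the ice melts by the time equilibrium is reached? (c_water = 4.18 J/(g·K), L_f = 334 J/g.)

m_melted ≈ 56.3 g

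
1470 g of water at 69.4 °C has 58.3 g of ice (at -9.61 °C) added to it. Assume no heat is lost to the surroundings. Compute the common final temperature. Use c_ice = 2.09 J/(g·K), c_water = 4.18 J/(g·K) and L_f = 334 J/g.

Setting the total heat transfer to zero:
ice -9.61→0 °C: 58.3×2.09×9.61 = 1170.9; fusion: m_ice L_f = 58.3×334 = 19472; meltwater 0→T: 58.3×4.18×T = 243.69 T; water: 6144.6(T − 69.4)
6388.3 T = 426435 − 20643 = 405792
T ≈ 63.52 °C (positive, so assuming full melt was valid).

T_f ≈ 63.5 °C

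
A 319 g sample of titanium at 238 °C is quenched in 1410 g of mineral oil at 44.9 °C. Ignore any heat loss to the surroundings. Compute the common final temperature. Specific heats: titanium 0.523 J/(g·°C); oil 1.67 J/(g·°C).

T_f ≈ 57.7 °C

Heat lost by the titanium equals heat gained by the oil:
319·0.523·(238 − T) = 1410·1.67·(T − 44.9)
166.84(238 − T) = 2354.7(T − 44.9)
2521.5 T = 145433  ⇒  T ≈ 57.68 °C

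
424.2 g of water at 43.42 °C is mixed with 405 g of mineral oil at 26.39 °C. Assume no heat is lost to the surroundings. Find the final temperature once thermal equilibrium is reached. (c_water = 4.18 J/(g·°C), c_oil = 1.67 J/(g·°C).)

T_f ≈ 38.7 °C

Let T be the final temperature. ΣQ_i = 0:
424.2*4.18*(T − 43.42) + 405*1.67*(T − 26.39) = 0
1773.2(T − 43.42) + 676.35(T − 26.39) = 0
2449.5 T = 94839
T = 94839 / 2449.5 = 38.7 °C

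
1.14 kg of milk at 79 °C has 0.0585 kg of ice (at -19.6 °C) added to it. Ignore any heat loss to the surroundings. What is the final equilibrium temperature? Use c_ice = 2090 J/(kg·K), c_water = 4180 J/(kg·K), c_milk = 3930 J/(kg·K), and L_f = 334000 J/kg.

Sum of m c ΔT and latent-heat terms is zero:
warm ice to 0 °C: 0.0585·2090·(0 − (-19.6)) = 2396.4
  latent heat to melt: 0.0585·334000 = 19539
  warm the meltwater: 244.53 T
  milk: 4480.2(T − 79)
4724.7 T = 353936 − 21935 = 332000
T ≈ 70.27 °C. Since T > 0 °C, the all-ice-melts assumption holds.

T_f ≈ 70.3 °C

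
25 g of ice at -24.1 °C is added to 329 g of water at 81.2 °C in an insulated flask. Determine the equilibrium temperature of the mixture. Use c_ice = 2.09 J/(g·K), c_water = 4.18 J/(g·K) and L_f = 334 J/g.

Heat gained plus heat lost sum to zero:
ice -24.1→0 °C: 25·2.09·24.1 = 1259.2; fusion: m_ice L_f = 25·334 = 8350; meltwater 0→T: 25·4.18·T = 104.5 T; water cools: 329·4.18·(T − 81.2) = 1375.2(T − 81.2)
1479.7 T = 111668 − 9609.2 = 102059
T ≈ 68.97 °C. Since T > 0 °C, the all-ice-melts assumption holds.

T_f ≈ 69.0 °C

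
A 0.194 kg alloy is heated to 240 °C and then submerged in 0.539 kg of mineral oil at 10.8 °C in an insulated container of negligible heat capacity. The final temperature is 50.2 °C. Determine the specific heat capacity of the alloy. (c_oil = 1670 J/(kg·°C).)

Heat gained plus heat lost sum to zero:
0.194·c·(50.2 − 240) + 0.539·1670·(50.2 − 10.8) = 0
-36.82 c = -35465
c = -35465/-36.82 ≈ 963.2 J/(kg·°C)

c ≈ 963 J/(kg·°C)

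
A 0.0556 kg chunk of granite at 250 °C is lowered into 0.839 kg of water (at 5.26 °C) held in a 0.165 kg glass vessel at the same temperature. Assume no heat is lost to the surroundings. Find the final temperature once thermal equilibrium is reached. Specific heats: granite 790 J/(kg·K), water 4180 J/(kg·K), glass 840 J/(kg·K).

T_f ≈ 8.2 °C

Taking heat into each body as positive, Σ m c ΔT = 0:
0.0556*790*(T − 250) + 0.839*4180*(T − 5.26) + 0.165*840*(T − 5.26) = 0
43.92(T − 250) + 3507(T − 5.26) + 138.6(T − 5.26) = 0
(43.92 + 3507 + 138.6) T = 43.92*250 + 3507*5.26 + 138.6*5.26
T ≈ 8.17 °C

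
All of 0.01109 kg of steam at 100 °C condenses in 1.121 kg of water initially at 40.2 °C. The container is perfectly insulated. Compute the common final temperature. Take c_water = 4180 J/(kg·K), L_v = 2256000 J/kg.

Heat gained plus heat lost sum to zero:
steam→water at 100 °C releases m L_v = 0.01109·2256000 = 25019; condensed water 100 °C→T: 46.36(T − 100); water warms: 1.121·4180·(T − 40.2) = 4685.8(T − 40.2)
4732.1 T = 25019 + 4635.6 + 188368 = 218023
T ≈ 46.07 °C — below 100 °C, confirming all the steam condensed.

T_f ≈ 46.1 °C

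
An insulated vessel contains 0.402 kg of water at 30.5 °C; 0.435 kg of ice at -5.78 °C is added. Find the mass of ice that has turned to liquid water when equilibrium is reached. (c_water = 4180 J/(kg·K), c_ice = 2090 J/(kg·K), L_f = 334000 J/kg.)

m_melted ≈ 0.138 kg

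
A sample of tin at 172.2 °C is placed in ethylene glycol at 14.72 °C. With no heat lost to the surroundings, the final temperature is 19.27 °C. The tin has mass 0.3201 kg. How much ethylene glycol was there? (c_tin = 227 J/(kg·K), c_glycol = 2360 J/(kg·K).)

m ≈ 1.03 kg

Let T be the final temperature. ΣQ_i = 0:
0.3201·227·(19.27 − 172.2) + m·2360·(19.27 − 14.72) = 0
10738 m = 11112
m = 11112/10738 ≈ 1.035 kg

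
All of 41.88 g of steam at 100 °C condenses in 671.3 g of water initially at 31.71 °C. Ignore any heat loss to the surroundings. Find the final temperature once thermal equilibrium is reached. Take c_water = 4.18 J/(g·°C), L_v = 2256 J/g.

Heat gained plus heat lost sum to zero:
condense steam: −41.88·2256 = −94481; condensate cools 100→T: 41.88·4.18·(T − 100) = 175.06(T − 100); original water: 2806(T − 31.71)
2981.1 T = 94481 + 17506 + 88979 = 200966
T ≈ 67.41 °C, under the boiling point, so the assumption holds.

T_f ≈ 67.4 °C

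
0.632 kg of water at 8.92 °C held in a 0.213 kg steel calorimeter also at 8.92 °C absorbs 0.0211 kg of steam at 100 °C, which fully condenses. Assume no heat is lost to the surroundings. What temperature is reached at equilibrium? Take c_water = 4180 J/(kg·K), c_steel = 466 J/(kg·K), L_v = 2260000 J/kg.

T_f ≈ 28.6 °C

Sum of m c ΔT and latent-heat terms is zero:
latent heat released on condensation: 0.0211·2260000 = 47686; condensed water 100 °C→T: 88.2(T − 100); original water: 2641.8(T − 8.92); cup: 99.26(T − 8.92)
2829.2 T = 47686 + 8819.8 + 24450 = 80956
T ≈ 28.61 °C (< 100 °C, so full condensation is consistent).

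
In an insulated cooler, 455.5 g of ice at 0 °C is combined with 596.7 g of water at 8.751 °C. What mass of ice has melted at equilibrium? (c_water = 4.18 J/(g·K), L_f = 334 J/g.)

m_melted ≈ 65.3 g

Water can give up m c ΔT = 596.7×4.18×8.751 = 21827 J before reaching 0 °C.
Fully melting the ice requires m_ice L_f = 455.5×334 = 152137 J.
Since 21827 < 152137 J, not all the ice melts; equilibrium is at 0 °C.
Mass melted = 21827/334 ≈ 65.35 g.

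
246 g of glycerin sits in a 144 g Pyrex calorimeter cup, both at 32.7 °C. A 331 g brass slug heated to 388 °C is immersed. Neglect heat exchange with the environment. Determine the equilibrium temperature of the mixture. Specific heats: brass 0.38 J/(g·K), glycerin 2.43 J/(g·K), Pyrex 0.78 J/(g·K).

Setting the total heat transfer to zero:
331·0.38·(T − 388) + 246·2.43·(T − 32.7) + 144·0.78·(T − 32.7) = 0
125.78(T − 388) + 597.78(T − 32.7) + 112.32(T − 32.7) = 0
835.88 T = 72023
T = 72023 / 835.88 = 86.2 °C

T_f ≈ 86.2 °C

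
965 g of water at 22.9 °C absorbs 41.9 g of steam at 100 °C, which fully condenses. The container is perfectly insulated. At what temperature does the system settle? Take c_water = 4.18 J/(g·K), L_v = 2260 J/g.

T_f ≈ 48.6 °C

Conservation of energy gives ΣQ = 0:
steam→water at 100 °C releases m L_v = 41.9×2260 = 94694
  condensed water 100 °C→T: 175.14(T − 100)
  water warms: 965×4.18×(T − 22.9) = 4033.7(T − 22.9)
4208.8 T = 94694 + 17514 + 92372 = 204580
T ≈ 48.61 °C (< 100 °C, so full condensation is consistent).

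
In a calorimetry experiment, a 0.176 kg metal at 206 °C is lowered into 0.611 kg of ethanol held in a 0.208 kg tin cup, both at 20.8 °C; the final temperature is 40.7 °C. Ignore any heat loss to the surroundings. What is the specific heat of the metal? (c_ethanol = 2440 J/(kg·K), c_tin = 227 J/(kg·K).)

c ≈ 1050 J/(kg·K)

Conservation of energy gives ΣQ = 0:
0.176×c×(40.7 − 206) + 0.611×2440×(40.7 − 20.8) + 0.208×227×(40.7 − 20.8) = 0
-29.09 c = -30607
c = -30607/-29.09 ≈ 1052 J/(kg·K)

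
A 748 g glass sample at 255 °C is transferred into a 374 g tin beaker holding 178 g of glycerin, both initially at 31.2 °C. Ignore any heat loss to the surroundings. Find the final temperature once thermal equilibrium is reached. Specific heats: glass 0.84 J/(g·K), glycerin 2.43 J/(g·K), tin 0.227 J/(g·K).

T_f is the heat-capacity-weighted average of the initial temperatures:
T_f = (628.32*255 + 432.54*31.2 + 84.9*31.2) / (628.32 + 432.54 + 84.9)
    = 176366 / 1145.8 ≈ 153.93 °C

T_f ≈ 153.9 °C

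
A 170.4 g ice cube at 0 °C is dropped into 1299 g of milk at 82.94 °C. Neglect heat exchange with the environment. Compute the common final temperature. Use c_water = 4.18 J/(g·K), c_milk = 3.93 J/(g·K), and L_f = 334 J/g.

Energy conservation, ΣQ = 0:
latent heat to melt: 170.4·334 = 56914
  warm the meltwater: 712.27 T
  milk: 5105.1(T − 82.94)
5817.3 T = 423415 − 56914 = 366501
T ≈ 63.00 °C (positive, so assuming full melt was valid).

T_f ≈ 63.0 °C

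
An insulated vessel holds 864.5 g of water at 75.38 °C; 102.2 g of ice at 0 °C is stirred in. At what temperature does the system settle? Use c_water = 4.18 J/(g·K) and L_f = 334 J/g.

Heat gained plus heat lost sum to zero:
fusion: m_ice L_f = 102.2·334 = 34135
  warm the meltwater: 427.2 T
  water: 3613.6(T − 75.38)
4040.8 T = 272394 − 34135 = 238259
T ≈ 58.96 °C (positive, so assuming full melt was valid).

T_f ≈ 59.0 °C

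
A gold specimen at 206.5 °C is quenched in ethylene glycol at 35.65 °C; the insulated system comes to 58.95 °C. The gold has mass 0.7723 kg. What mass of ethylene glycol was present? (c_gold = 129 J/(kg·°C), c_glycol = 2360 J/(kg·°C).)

m ≈ 0.267 kg

Net heat exchanged in the isolated system is zero:
0.7723×129×(58.95 − 206.5) + m×2360×(58.95 − 35.65) = 0
54988 m = 14700
m = 14700/54988 ≈ 0.2673 kg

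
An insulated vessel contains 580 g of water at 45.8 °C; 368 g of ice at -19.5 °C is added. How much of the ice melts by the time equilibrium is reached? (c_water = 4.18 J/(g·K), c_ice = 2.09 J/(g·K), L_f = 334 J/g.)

m_melted ≈ 288 g

Heat available from the water dropping to 0 °C: 580×4.18×45.8 = 111038 J.
Of that, 368×2.09×19.5 = 14998 J goes to bring the ice to 0 °C, leaving 96040 J.
To melt every bit of ice: 368×334 = 122912 J.
Since 96040 < 122912 J, not all the ice melts; equilibrium is at 0 °C.
Mass melted = 96040/334 ≈ 287.5 g.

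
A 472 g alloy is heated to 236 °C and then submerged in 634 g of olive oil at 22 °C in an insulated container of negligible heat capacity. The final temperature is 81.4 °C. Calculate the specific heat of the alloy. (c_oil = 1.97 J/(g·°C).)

c ≈ 1.02 J/(g·°C)

Taking heat into each body as positive, Σ m c ΔT = 0:
472×c×(81.4 − 236) + 634×1.97×(81.4 − 22) = 0
-72971 c = -74189
c = -74189/-72971 ≈ 1.017 J/(g·°C)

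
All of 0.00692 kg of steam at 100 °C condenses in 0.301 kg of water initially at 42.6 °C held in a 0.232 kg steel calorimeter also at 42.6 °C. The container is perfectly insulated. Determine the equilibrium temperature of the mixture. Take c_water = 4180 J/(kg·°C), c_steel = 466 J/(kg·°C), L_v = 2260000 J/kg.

T_f ≈ 55.0 °C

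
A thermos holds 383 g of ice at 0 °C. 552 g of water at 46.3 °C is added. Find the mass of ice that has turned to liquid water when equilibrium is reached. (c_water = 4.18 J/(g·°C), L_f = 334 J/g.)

m_melted ≈ 320 g

Water can give up m c ΔT = 552·4.18·46.3 = 106831 J before reaching 0 °C.
To melt every bit of ice: 383·334 = 127922 J.
106831 J < 127922 J, so only part of the ice melts and the system sits at 0 °C.
Mass melted = 106831/334 ≈ 319.9 g.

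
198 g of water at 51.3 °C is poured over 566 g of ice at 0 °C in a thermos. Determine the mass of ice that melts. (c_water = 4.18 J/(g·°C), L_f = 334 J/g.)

Water can give up m c ΔT = 198·4.18·51.3 = 42458 J before reaching 0 °C.
Melting all 566 g of ice would need 566·334 = 189044 J.
42458 J < 189044 J, so only part of the ice melts and the system sits at 0 °C.
m_melt = 42458 / L_f = 127.1 g.

m_melted ≈ 127 g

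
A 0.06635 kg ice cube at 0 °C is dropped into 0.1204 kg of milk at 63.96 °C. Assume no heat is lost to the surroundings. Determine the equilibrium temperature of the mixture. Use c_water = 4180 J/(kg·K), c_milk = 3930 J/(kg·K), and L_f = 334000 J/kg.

T_f ≈ 10.8 °C

Setting the total heat transfer to zero:
melt ice: 0.06635·334000 = 22161; meltwater 0→T: 0.06635·4180·T = 277.34 T; milk: 473.17(T − 63.96)
750.51 T = 30264 − 22161 = 8103.2
T ≈ 10.80 °C (positive, so assuming full melt was valid).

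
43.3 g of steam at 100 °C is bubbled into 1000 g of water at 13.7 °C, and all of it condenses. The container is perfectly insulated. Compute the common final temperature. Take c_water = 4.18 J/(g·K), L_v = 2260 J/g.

T_f ≈ 39.7 °C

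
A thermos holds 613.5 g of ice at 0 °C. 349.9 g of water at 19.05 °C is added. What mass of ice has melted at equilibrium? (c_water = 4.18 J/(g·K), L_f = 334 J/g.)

m_melted ≈ 83.4 g

Water can give up m c ΔT = 349.9×4.18×19.05 = 27862 J before reaching 0 °C.
To melt every bit of ice: 613.5×334 = 204909 J.
That's not enough to melt it all — equilibrium is at 0 °C with ice remaining.
m_melted×334 = 27862  ⇒  m_melted ≈ 83.42 g.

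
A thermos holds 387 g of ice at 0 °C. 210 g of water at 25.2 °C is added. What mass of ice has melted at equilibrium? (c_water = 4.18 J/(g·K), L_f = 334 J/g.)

Heat available from the water dropping to 0 °C: 210·4.18·25.2 = 22121 J.
Fully melting the ice requires m_ice L_f = 387·334 = 129258 J.
That's not enough to melt it all — equilibrium is at 0 °C with ice remaining.
Mass melted = 22121/334 ≈ 66.23 g.

m_melted ≈ 66.2 g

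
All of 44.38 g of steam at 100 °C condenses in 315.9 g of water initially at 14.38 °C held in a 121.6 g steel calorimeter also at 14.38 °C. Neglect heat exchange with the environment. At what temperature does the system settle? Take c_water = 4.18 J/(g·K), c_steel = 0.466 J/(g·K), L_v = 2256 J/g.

Heat gained plus heat lost sum to zero:
latent heat released on condensation: 44.38×2256 = 100121
  condensate cools 100→T: 44.38×4.18×(T − 100) = 185.51(T − 100)
  original water: 1320.5(T − 14.38)
  cup: 56.67(T − 14.38)
1562.6 T = 100121 + 18551 + 19803 = 138475
T ≈ 88.62 °C, under the boiling point, so the assumption holds.

T_f ≈ 88.6 °C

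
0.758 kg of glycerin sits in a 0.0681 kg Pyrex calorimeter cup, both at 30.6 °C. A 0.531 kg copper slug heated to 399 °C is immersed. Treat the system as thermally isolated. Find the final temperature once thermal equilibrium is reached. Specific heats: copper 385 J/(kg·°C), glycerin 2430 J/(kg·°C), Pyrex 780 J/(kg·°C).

T_f ≈ 66.5 °C

Net heat exchanged in the isolated system is zero:
0.531×385×(T − 399) + 0.758×2430×(T − 30.6) + 0.0681×780×(T − 30.6) = 0
(204.44 + 1841.9 + 53.12) T = 204.44×399 + 1841.9×30.6 + 53.12×30.6
T = 139558 / 2099.5 = 66.5 °C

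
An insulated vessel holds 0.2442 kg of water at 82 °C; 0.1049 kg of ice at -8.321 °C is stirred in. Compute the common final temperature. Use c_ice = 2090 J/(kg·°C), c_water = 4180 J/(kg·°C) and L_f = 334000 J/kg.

Setting the total heat transfer to zero:
warm ice to 0 °C: 0.1049·2090·(0 − (-8.321)) = 1824.3; latent heat to melt: 0.1049·334000 = 35037; warm the meltwater: 438.48 T; water cools: 0.2442·4180·(T − 82) = 1020.8(T − 82)
1459.2 T = 83702 − 36861 = 46841
T ≈ 32.10 °C (positive, so assuming full melt was valid).

T_f ≈ 32.1 °C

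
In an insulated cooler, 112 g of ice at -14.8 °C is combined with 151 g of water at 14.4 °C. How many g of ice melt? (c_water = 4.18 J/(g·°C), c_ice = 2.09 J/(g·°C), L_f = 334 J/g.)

Water can give up m c ΔT = 151·4.18·14.4 = 9089 J before reaching 0 °C.
Of that, 112·2.09·14.8 = 3464.4 J goes to bring the ice to 0 °C, leaving 5624.6 J.
To melt every bit of ice: 112·334 = 37408 J.
5624.6 J < 37408 J, so only part of the ice melts and the system sits at 0 °C.
m_melt = 5624.6 / L_f = 16.84 g.

m_melted ≈ 16.8 g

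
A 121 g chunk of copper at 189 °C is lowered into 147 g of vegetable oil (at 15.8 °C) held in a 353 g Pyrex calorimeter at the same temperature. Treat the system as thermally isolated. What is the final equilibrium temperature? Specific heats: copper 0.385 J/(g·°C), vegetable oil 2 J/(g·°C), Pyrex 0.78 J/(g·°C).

With ΣQ=0 the equilibrium temperature is the m·c-weighted mean:
T_f = (46.59·189 + 294·15.8 + 275.34·15.8) / (46.59 + 294 + 275.34)
    = 17800 / 615.93 ≈ 28.90 °C

T_f ≈ 28.9 °C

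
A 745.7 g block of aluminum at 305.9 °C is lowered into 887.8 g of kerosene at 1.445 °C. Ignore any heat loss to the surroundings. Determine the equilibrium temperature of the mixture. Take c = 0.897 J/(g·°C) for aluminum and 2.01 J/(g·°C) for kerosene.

T_f ≈ 84.5 °C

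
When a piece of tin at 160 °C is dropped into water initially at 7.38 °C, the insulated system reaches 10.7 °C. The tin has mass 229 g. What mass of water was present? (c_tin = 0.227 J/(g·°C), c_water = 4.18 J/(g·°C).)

Heat lost by the tin = heat gained by the water:
229·0.227·(160 − 10.7) = m·4.18·(10.7 − 7.38)
13.88 m = 7761.1  ⇒  m ≈ 559.3 g

m ≈ 559 g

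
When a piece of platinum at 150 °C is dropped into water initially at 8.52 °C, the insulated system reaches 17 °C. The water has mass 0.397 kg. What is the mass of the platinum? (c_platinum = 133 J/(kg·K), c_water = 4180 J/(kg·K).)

m ≈ 0.796 kg

Conservation of energy gives ΣQ = 0:
m·133·(17 − 150) + 0.397·4180·(17 − 8.52) = 0
-17689 m = -14072
m = -14072/-17689 ≈ 0.7955 kg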